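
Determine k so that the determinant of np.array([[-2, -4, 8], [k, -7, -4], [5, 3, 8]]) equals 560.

k = 2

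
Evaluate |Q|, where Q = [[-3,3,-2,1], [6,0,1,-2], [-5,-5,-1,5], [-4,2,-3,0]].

Expand along row 2 (it has 1 zero):
  − (6) · M_21   where M_21 = det([3 -2 1; -5 -1 5; 2 -3 0]) = 42
  − (1) · M_23   where M_23 = det([-3 3 1; -5 -5 5; -4 2 0]) = -60
  + (-2) · M_24   where M_24 = det([-3 3 -2; -5 -5 -1; -4 2 -3]) = -24
det = (-1)·(6)·(42) + (-1)·(1)·(-60) + (+1)·(-2)·(-24) = -144

-144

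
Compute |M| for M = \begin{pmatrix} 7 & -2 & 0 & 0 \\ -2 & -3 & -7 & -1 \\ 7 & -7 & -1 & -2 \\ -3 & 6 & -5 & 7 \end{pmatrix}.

The determinant is -997.

Expand along row 1 (it has 2 zeros):
  + (7) · M_11   where M_11 = det([-3 -7 -1; -7 -1 -2; 6 -5 7]) = -249
  − (-2) · M_12   where M_12 = det([-2 -7 -1; 7 -1 -2; -3 -5 7]) = 373
det = (+1)·(7)·(-249) + (-1)·(-2)·(373) = -997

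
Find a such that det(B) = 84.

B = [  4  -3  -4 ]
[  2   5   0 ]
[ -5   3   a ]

Expanding along the column containing a, det(B) is linear in a: det(B) = (26)·a + (-124).
Set (26)·a + (-124) = 84  ⇒  (26)·a = 208  ⇒  a = 8.

8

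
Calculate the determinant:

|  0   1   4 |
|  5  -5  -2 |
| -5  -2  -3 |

The determinant is -115.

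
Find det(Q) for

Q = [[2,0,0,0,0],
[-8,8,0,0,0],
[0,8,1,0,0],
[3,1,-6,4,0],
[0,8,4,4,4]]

The determinant is 256.

Q is lower triangular, so det(Q) is the product of the diagonal entries:
det = (2) · (8) · (1) · (4) · (4) = 256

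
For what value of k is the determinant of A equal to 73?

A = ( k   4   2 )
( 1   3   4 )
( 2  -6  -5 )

Expanding along the row containing k, det(A) is linear in k: det(A) = (9)·k + (28).
Set (9)·k + (28) = 73  ⇒  (9)·k = 45  ⇒  k = 5.

k = 5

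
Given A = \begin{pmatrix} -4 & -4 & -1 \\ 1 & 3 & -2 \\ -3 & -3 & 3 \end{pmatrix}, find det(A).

-30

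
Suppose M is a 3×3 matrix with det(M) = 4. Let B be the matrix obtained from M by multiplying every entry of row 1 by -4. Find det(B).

det(B) = -16

Scaling one row by -4 multiplies the determinant by -4.
det(B) = (-4)·(4) = -16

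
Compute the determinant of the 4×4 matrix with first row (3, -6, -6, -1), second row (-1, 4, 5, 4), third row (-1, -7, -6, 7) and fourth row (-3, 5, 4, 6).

295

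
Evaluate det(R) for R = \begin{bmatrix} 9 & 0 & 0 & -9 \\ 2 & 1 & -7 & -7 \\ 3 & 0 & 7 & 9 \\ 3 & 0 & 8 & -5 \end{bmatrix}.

-990

Expand along column 2 (it has 3 zeros):
  + (1) · M_22   where M_22 = det([9 0 -9; 3 7 9; 3 8 -5]) = -990
det = (+1)·(1)·(-990) = -990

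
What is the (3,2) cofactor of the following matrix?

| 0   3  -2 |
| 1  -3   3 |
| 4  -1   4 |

Delete row 3 and column 2; the remaining 2×2 submatrix is [0 -2; 1 3].
Its determinant is 0·3 − (-2)·1 = 2.
The cofactor carries sign (−1)^(3+2) = −1, so C_{3,2} = −(2) = -2.

-2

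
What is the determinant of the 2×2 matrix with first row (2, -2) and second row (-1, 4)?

The determinant is 6.

det = 2·4 − (-2)·(-1) = 8 − 2 = 6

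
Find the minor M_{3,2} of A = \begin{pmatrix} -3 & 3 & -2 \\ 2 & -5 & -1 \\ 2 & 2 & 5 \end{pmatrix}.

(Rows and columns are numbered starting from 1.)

7

Delete row 3 and column 2; the remaining 2×2 submatrix is [-3 -2; 2 -1].
Its determinant is (-3)·(-1) − (-2)·2 = 7.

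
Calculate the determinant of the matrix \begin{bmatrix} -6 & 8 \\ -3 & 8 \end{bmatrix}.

det = (-6)·8 − 8·(-3) = -48 − (-24) = -24

The determinant is -24.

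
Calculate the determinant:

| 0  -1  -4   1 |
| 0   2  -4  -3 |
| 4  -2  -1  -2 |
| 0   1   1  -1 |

Expand along column 1 (it has 3 zeros):
  + (4) · M_31   where M_31 = det([-1 -4 1; 2 -4 -3; 1 1 -1]) = 3
det = (+1)·(4)·(3) = 12

12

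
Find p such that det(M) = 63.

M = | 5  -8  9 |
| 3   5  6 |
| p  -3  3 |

1

Expanding along the column containing p, det(M) is linear in p: det(M) = (-93)·p + (156).
Set (-93)·p + (156) = 63  ⇒  (-93)·p = -93  ⇒  p = 1.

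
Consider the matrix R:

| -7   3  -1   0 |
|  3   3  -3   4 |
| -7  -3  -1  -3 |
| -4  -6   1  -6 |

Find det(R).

Expand along row 1 (it has 1 zero):
  + (-7) · M_11   where M_11 = det([3 -3 4; -3 -1 -3; -6 1 -6]) = -9
  − (3) · M_12   where M_12 = det([3 -3 4; -7 -1 -3; -4 1 -6]) = 73
  + (-1) · M_13   where M_13 = det([3 3 4; -7 -3 -3; -4 -6 -6]) = 30
det = (+1)·(-7)·(-9) + (-1)·(3)·(73) + (+1)·(-1)·(30) = -186

-186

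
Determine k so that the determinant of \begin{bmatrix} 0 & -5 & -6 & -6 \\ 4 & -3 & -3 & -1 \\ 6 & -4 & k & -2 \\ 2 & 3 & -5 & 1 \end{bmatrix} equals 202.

Expanding along the column containing k, det(M) is linear in k: det(M) = (-78)·k + (-500).
Set (-78)·k + (-500) = 202  ⇒  (-78)·k = 702  ⇒  k = -9.

k = -9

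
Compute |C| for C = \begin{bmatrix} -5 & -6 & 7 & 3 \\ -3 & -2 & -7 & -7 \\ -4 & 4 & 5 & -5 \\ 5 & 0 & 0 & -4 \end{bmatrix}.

Expand along row 4 (it has 2 zeros):
  − (5) · M_41   where M_41 = det([-6 7 3; -2 -7 -7; 4 5 -5]) = -632
  + (-4) · M_44   where M_44 = det([-5 -6 7; -3 -2 -7; -4 4 5]) = -488
det = (-1)·(5)·(-632) + (+1)·(-4)·(-488) = 5112

|C| = 5112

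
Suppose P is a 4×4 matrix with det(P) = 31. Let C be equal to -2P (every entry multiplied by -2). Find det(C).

For a 4×4 matrix, det(-2P) = (-2)^4·det(P) = 16·det(P).
det(C) = (16)·(31) = 496

|C| = 496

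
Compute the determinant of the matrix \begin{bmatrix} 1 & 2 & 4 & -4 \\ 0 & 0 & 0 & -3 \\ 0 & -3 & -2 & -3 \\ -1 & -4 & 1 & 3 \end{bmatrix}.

Expand along row 2 (it has 3 zeros):
  + (-3) · M_24   where M_24 = det([1 2 4; 0 -3 -2; -1 -4 1]) = -19
det = (+1)·(-3)·(-19) = 57

57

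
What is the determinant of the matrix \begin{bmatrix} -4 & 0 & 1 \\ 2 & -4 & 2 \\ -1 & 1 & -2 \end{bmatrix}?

-26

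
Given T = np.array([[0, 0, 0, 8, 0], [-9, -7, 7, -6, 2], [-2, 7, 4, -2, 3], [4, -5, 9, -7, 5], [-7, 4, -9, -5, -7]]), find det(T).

Expand along row 1 (it has 4 zeros):
  − (8) · M_14   where M_14 = det([-9 -7 7 2; -2 7 4 3; 4 -5 9 5; -7 4 -9 -7]) = 1668
det = (-1)·(8)·(1668) = -13344

|T| = -13344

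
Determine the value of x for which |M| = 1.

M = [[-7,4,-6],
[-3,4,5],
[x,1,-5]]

x = -3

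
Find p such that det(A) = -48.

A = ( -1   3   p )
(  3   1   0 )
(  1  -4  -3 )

6

Expanding along the row containing p, det(A) is linear in p: det(A) = (-13)·p + (30).
Set (-13)·p + (30) = -48  ⇒  (-13)·p = -78  ⇒  p = 6.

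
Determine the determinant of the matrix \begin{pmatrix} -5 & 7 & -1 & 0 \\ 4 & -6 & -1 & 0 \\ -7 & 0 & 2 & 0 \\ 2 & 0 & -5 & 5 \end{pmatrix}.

475

Expand along column 4 (it has 3 zeros):
  + (5) · M_44   where M_44 = det([-5 7 -1; 4 -6 -1; -7 0 2]) = 95
det = (+1)·(5)·(95) = 475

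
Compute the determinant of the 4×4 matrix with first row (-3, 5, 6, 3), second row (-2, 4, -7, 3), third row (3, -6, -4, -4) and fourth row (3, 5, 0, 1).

Expand along row 4 (it has 1 zero):
  − (3) · M_41   where M_41 = det([5 6 3; 4 -7 3; -6 -4 -4]) = 14
  + (5) · M_42   where M_42 = det([-3 6 3; -2 -7 3; 3 -4 -4]) = -27
  + (1) · M_44   where M_44 = det([-3 5 6; -2 4 -7; 3 -6 -4]) = 29
det = (-1)·(3)·(14) + (+1)·(5)·(-27) + (+1)·(1)·(29) = -148

-148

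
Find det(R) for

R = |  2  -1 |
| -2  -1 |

det(R) = 2·(-1) − (-1)·(-2) = -2 − 2 = -4

|R| = -4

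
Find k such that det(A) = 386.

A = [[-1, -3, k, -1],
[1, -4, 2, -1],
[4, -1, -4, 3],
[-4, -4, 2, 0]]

Expanding along the column containing k, det(A) is linear in k: det(A) = (80)·k + (-174).
Set (80)·k + (-174) = 386  ⇒  (80)·k = 560  ⇒  k = 7.

k = 7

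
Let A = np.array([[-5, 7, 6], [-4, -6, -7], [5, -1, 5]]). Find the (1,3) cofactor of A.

Delete row 1 and column 3; the remaining 2×2 submatrix is [-4 -6; 5 -1].
Its determinant is (-4)·(-1) − (-6)·5 = 34.
The cofactor carries sign (−1)^(1+3) = +1, so C_{1,3} = +(34) = 34.

34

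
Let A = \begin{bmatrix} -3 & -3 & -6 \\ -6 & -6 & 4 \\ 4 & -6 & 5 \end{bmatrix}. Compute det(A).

Expand along row 1:
  + (-3) · |-6 4; -6 5| = (-3)·(-30 − (-24)) = 18
  − (-3) · |-6 4; 4 5| = −(-3)·(-30 − 16) = -138
  + (-6) · |-6 -6; 4 -6| = (-6)·(36 − (-24)) = -360
Sum: (18) + (-138) + (-360) = -480

-480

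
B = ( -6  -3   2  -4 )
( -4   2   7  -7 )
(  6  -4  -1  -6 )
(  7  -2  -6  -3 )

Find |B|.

1829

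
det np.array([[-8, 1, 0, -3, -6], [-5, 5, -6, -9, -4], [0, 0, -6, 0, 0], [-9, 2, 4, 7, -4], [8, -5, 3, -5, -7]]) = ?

-24246

Expand along row 3 (it has 4 zeros):
  + (-6) · M_33   where M_33 = det([-8 1 -3 -6; -5 5 -9 -4; -9 2 7 -4; 8 -5 -5 -7]) = 4041
det = (+1)·(-6)·(4041) = -24246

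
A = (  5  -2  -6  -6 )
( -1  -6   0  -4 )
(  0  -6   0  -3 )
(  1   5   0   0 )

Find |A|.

Expand along column 3 (it has 3 zeros):
  + (-6) · M_13   where M_13 = det([-1 -6 -4; 0 -6 -3; 1 5 0]) = -21
det = (+1)·(-6)·(-21) = 126

The determinant is 126.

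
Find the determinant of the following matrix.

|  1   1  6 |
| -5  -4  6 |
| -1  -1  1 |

Expand along column 1:
  + 1 · |-4 6; -1 1| = 1·(-4 − (-6)) = 2
  − (-5) · |1 6; -1 1| = −(-5)·(1 − (-6)) = 35
  + (-1) · |1 6; -4 6| = (-1)·(6 − (-24)) = -30
Sum: (2) + (35) + (-30) = 7

7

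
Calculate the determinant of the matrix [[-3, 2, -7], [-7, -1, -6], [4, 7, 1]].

Expand along row 1:
  + (-3) · |-1 -6; 7 1| = (-3)·(-1 − (-42)) = -123
  − 2 · |-7 -6; 4 1| = −2·(-7 − (-24)) = -34
  + (-7) · |-7 -1; 4 7| = (-7)·(-49 − (-4)) = 315
Sum: (-123) + (-34) + (315) = 158

158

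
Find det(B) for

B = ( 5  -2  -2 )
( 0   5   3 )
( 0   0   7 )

B is upper triangular, so det(B) is the product of the diagonal entries:
det = (5) · (5) · (7) = 175

The determinant is 175.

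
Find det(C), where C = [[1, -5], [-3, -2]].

-17

det(C) = 1·(-2) − (-5)·(-3) = -2 − 15 = -17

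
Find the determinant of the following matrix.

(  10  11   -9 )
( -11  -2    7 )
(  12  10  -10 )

-12

Expand along row 1:
  + 10 · |-2 7; 10 -10| = 10·(20 − 70) = -500
  − 11 · |-11 7; 12 -10| = −11·(110 − 84) = -286
  + (-9) · |-11 -2; 12 10| = (-9)·(-110 − (-24)) = 774
Sum: (-500) + (-286) + (774) = -12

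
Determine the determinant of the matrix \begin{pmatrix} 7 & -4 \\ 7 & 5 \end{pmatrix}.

63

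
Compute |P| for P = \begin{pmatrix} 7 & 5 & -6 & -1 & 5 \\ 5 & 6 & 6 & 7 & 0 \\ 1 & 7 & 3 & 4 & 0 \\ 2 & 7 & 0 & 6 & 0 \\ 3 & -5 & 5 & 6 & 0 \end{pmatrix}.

-3810

Expand along column 5 (it has 4 zeros):
  + (5) · M_15   where M_15 = det([5 6 6 7; 1 7 3 4; 2 7 0 6; 3 -5 5 6]) = -762
det = (+1)·(5)·(-762) = -3810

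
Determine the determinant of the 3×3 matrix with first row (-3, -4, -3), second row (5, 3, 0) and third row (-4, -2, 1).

5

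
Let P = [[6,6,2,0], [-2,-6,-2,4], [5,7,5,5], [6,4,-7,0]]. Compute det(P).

det(P) = -1272

Expand along column 4 (it has 2 zeros):
  + (4) · M_24   where M_24 = det([6 6 2; 5 7 5; 6 4 -7]) = -68
  − (5) · M_34   where M_34 = det([6 6 2; -2 -6 -2; 6 4 -7]) = 200
det = (+1)·(4)·(-68) + (-1)·(5)·(200) = -1272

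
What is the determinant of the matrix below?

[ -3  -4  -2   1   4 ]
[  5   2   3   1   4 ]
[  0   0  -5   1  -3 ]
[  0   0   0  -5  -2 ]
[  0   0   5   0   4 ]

The matrix is block upper-triangular with a 2×2 block and a 3×3 block on the diagonal, so its determinant equals the product of the determinants of the diagonal blocks.
det of the 2×2 block = 14
det of the 3×3 block = 15
det = (14)·(15) = 210

The determinant is 210.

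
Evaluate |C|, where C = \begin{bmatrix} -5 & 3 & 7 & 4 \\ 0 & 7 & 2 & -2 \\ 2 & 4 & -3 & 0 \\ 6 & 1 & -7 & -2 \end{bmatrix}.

Expand along row 2 (it has 1 zero):
  + (7) · M_22   where M_22 = det([-5 7 4; 2 -3 0; 6 -7 -2]) = 14
  − (2) · M_23   where M_23 = det([-5 3 4; 2 4 0; 6 1 -2]) = -36
  + (-2) · M_24   where M_24 = det([-5 3 7; 2 4 -3; 6 1 -7]) = -41
det = (+1)·(7)·(14) + (-1)·(2)·(-36) + (+1)·(-2)·(-41) = 252

The determinant is 252.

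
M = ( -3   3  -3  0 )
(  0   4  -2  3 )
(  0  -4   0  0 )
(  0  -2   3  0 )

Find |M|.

Expand along row 3 (it has 3 zeros):
  − (-4) · M_32   where M_32 = det([-3 -3 0; 0 -2 3; 0 3 0]) = 27
det = (-1)·(-4)·(27) = 108

108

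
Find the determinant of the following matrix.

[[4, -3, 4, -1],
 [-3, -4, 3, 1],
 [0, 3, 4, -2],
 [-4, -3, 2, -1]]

Expand along row 3 (it has 1 zero):
  − (3) · M_32   where M_32 = det([4 4 -1; -3 3 1; -4 2 -1]) = -54
  + (4) · M_33   where M_33 = det([4 -3 -1; -3 -4 1; -4 -3 -1]) = 56
  − (-2) · M_34   where M_34 = det([4 -3 4; -3 -4 3; -4 -3 2]) = -6
det = (-1)·(3)·(-54) + (+1)·(4)·(56) + (-1)·(-2)·(-6) = 374

374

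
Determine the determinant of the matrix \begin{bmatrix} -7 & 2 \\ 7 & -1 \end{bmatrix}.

-7

det = (-7)·(-1) − 2·7 = 7 − 14 = -7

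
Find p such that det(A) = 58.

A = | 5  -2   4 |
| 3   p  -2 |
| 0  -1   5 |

p = 2

Expanding along the column containing p, det(A) is linear in p: det(A) = (25)·p + (8).
Set (25)·p + (8) = 58  ⇒  (25)·p = 50  ⇒  p = 2.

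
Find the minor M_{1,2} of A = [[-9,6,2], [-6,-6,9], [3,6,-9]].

27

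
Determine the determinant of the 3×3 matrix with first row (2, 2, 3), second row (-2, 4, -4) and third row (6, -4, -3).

Expand along column 1:
  + 2 · |4 -4; -4 -3| = 2·(-12 − 16) = -56
  − (-2) · |2 3; -4 -3| = −(-2)·(-6 − (-12)) = 12
  + 6 · |2 3; 4 -4| = 6·(-8 − 12) = -120
Sum: (-56) + (12) + (-120) = -164

The determinant is -164.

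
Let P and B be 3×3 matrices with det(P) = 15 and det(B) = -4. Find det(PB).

-60

det(PB) = det(P)·det(B) = (15)·(-4) = -60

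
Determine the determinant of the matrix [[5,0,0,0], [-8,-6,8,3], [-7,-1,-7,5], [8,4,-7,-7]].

-1475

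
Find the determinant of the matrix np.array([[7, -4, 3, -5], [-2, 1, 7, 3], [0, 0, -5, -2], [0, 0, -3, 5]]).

31

The matrix is block upper-triangular with a 2×2 block and a 2×2 block on the diagonal, so its determinant equals the product of the determinants of the diagonal blocks.
det of the 2×2 block = -1
det of the 2×2 block = -31
det = (-1)·(-31) = 31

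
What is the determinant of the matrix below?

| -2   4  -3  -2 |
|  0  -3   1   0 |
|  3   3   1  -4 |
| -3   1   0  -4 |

122

Expand along row 2 (it has 2 zeros):
  + (-3) · M_22   where M_22 = det([-2 -3 -2; 3 1 -4; -3 0 -4]) = -70
  − (1) · M_23   where M_23 = det([-2 4 -2; 3 3 -4; -3 1 -4]) = 88
det = (+1)·(-3)·(-70) + (-1)·(1)·(88) = 122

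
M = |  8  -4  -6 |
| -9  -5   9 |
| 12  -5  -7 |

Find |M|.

Expand along row 1:
  + 8 · |-5 9; -5 -7| = 8·(35 − (-45)) = 640
  − (-4) · |-9 9; 12 -7| = −(-4)·(63 − 108) = -180
  + (-6) · |-9 -5; 12 -5| = (-6)·(45 − (-60)) = -630
Sum: (640) + (-180) + (-630) = -170

det(M) = -170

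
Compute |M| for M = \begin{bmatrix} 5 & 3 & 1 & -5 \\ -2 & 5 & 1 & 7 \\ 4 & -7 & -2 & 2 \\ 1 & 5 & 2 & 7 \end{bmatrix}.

-433

Expand along row 1:
  + (5) · M_11   where M_11 = det([5 1 7; -7 -2 2; 5 2 7]) = -59
  − (3) · M_12   where M_12 = det([-2 1 7; 4 -2 2; 1 2 7]) = 80
  + (1) · M_13   where M_13 = det([-2 5 7; 4 -7 2; 1 5 7]) = 177
  − (-5) · M_14   where M_14 = det([-2 5 1; 4 -7 -2; 1 5 2]) = -15
det = (+1)·(5)·(-59) + (-1)·(3)·(80) + (+1)·(1)·(177) + (-1)·(-5)·(-15) = -433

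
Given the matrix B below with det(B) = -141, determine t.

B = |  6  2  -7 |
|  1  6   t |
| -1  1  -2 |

Expanding along the row containing t, det(B) is linear in t: det(B) = (-8)·t + (-117).
Set (-8)·t + (-117) = -141  ⇒  (-8)·t = -24  ⇒  t = 3.

t = 3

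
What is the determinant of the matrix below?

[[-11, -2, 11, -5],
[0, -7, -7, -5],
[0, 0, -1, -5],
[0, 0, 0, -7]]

The matrix is upper triangular, so the determinant is the product of the diagonal entries:
det = (-11) · (-7) · (-1) · (-7) = 539

The determinant is 539.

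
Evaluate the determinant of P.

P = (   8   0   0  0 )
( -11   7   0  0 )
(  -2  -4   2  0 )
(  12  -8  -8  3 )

det(P) = 336

P is lower triangular, so det(P) is the product of the diagonal entries:
det = (8) · (7) · (2) · (3) = 336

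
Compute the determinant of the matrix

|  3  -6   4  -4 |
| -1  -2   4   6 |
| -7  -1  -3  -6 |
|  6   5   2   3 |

Expand along row 1:
  + (3) · M_11   where M_11 = det([-2 4 6; -1 -3 -6; 5 2 3]) = -36
  − (-6) · M_12   where M_12 = det([-1 4 6; -7 -3 -6; 6 2 3]) = -39
  + (4) · M_13   where M_13 = det([-1 -2 6; -7 -1 -6; 6 5 3]) = -171
  − (-4) · M_14   where M_14 = det([-1 -2 4; -7 -1 -3; 6 5 2]) = -121
det = (+1)·(3)·(-36) + (-1)·(-6)·(-39) + (+1)·(4)·(-171) + (-1)·(-4)·(-121) = -1510

The determinant is -1510.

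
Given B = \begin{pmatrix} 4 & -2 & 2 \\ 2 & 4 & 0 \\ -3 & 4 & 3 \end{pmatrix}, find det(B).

Expand along row 2:
  − 2 · |-2 2; 4 3| = −2·(-6 − 8) = 28
  + 4 · |4 2; -3 3| = 4·(12 − (-6)) = 72
Sum: (28) + (72) = 100

100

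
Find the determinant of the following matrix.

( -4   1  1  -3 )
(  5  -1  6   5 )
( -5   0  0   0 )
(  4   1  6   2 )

-125

Expand along row 3 (it has 3 zeros):
  + (-5) · M_31   where M_31 = det([1 1 -3; -1 6 5; 1 6 2]) = 25
det = (+1)·(-5)·(25) = -125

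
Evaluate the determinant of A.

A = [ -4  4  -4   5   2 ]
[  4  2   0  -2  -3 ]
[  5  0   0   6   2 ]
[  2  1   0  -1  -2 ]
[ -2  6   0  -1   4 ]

Expand along column 3 (it has 4 zeros):
  + (-4) · M_13   where M_13 = det([4 2 -2 -3; 5 0 6 2; 2 1 -1 -2; -2 6 -1 4]) = -109
det = (+1)·(-4)·(-109) = 436

|A| = 436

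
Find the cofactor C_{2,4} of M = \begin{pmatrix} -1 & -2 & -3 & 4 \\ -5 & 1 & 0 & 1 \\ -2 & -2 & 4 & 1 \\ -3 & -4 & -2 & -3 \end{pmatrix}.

The cofactor is 6.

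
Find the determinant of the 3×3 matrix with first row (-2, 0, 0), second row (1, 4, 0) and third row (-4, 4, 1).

The matrix is lower triangular, so the determinant is the product of the diagonal entries:
det = (-2) · (4) · (1) = -8

-8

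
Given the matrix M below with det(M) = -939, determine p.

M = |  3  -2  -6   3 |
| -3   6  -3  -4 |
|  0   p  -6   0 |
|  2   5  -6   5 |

p = -7

Expanding along the row containing p, det(M) is linear in p: det(M) = (87)·p + (-330).
Set (87)·p + (-330) = -939  ⇒  (87)·p = -609  ⇒  p = -7.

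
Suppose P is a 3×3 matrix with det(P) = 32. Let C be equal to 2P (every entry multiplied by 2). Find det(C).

|C| = 256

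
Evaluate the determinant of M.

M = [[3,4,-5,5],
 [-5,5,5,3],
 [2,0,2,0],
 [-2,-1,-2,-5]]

-652

Expand along row 3 (it has 2 zeros):
  + (2) · M_31   where M_31 = det([4 -5 5; 5 5 3; -1 -2 -5]) = -211
  + (2) · M_33   where M_33 = det([3 4 5; -5 5 3; -2 -1 -5]) = -115
det = (+1)·(2)·(-211) + (+1)·(2)·(-115) = -652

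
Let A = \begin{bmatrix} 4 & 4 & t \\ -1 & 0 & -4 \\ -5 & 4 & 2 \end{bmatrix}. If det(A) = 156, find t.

Expanding along the column containing t, det(A) is linear in t: det(A) = (-4)·t + (152).
Set (-4)·t + (152) = 156  ⇒  (-4)·t = 4  ⇒  t = -1.

t = -1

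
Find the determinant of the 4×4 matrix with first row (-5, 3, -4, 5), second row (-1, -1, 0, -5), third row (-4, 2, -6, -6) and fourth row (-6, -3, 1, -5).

Expand along row 2 (it has 1 zero):
  − (-1) · M_21   where M_21 = det([3 -4 5; 2 -6 -6; -3 1 -5]) = -84
  + (-1) · M_22   where M_22 = det([-5 -4 5; -4 -6 -6; -6 1 -5]) = -444
  + (-5) · M_24   where M_24 = det([-5 3 -4; -4 2 -6; -6 -3 1]) = 104
det = (-1)·(-1)·(-84) + (+1)·(-1)·(-444) + (+1)·(-5)·(104) = -160

The determinant is -160.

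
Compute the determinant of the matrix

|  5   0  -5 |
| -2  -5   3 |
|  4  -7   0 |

Expand along column 2:
  + (-5) · |5 -5; 4 0| = (-5)·(0 − (-20)) = -100
  − (-7) · |5 -5; -2 3| = −(-7)·(15 − 10) = 35
Sum: (-100) + (35) = -65

-65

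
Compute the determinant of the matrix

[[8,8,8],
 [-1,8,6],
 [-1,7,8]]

200

Expand along row 1:
  + 8 · |8 6; 7 8| = 8·(64 − 42) = 176
  − 8 · |-1 6; -1 8| = −8·(-8 − (-6)) = 16
  + 8 · |-1 8; -1 7| = 8·(-7 − (-8)) = 8
Sum: (176) + (16) + (8) = 200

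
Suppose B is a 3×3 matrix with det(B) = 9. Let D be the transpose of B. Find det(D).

The determinant is 9.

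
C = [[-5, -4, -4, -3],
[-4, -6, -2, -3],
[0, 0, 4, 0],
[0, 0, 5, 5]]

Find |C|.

C is block upper-triangular with a 2×2 block and a 2×2 block on the diagonal, so its determinant equals the product of the determinants of the diagonal blocks.
det of the 2×2 block = 14
det of the 2×2 block = 20
det = (14)·(20) = 280

The determinant is 280.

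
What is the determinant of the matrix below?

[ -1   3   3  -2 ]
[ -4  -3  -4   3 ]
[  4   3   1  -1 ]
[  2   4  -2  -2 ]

The determinant is 140.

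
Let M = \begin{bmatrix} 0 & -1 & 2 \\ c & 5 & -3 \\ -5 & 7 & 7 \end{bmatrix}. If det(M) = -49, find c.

c = -4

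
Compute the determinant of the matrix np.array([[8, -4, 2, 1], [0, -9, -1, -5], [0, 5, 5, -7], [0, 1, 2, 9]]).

-4032

Expand along column 1 (it has 3 zeros):
  + (8) · M_11   where M_11 = det([-9 -1 -5; 5 5 -7; 1 2 9]) = -504
det = (+1)·(8)·(-504) = -4032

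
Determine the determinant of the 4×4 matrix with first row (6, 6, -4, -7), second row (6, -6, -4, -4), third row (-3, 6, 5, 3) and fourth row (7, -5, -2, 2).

Expand along row 1:
  + (6) · M_11   where M_11 = det([-6 -4 -4; 6 5 3; -5 -2 2]) = -40
  − (6) · M_12   where M_12 = det([6 -4 -4; -3 5 3; 7 -2 2]) = 104
  + (-4) · M_13   where M_13 = det([6 -6 -4; -3 6 3; 7 -5 2]) = 108
  − (-7) · M_14   where M_14 = det([6 -6 -4; -3 6 5; 7 -5 -2]) = 12
det = (+1)·(6)·(-40) + (-1)·(6)·(104) + (+1)·(-4)·(108) + (-1)·(-7)·(12) = -1212

-1212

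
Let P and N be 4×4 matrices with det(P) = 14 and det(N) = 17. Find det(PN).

det(PN) = det(P)·det(N) = (14)·(17) = 238

det(PN) = 238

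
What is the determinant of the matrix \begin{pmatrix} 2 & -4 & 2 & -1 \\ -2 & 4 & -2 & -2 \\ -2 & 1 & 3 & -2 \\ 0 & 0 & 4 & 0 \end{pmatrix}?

72

Expand along row 4 (it has 3 zeros):
  − (4) · M_43   where M_43 = det([2 -4 -1; -2 4 -2; -2 1 -2]) = -18
det = (-1)·(4)·(-18) = 72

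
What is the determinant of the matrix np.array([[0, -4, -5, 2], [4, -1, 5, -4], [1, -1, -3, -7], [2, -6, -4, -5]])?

Expand along row 1 (it has 1 zero):
  − (-4) · M_12   where M_12 = det([4 5 -4; 1 -3 -7; 2 -4 -5]) = -105
  + (-5) · M_13   where M_13 = det([4 -1 -4; 1 -1 -7; 2 -6 -5]) = -123
  − (2) · M_14   where M_14 = det([4 -1 5; 1 -1 -3; 2 -6 -4]) = -74
det = (-1)·(-4)·(-105) + (+1)·(-5)·(-123) + (-1)·(2)·(-74) = 343

The determinant is 343.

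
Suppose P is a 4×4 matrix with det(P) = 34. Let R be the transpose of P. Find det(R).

det(Pᵀ) = det(P).
det(R) = (1)·(34) = 34

34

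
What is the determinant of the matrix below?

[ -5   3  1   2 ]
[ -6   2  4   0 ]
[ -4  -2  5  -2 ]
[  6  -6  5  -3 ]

Expand along row 2 (it has 1 zero):
  − (-6) · M_21   where M_21 = det([3 1 2; -2 5 -2; -6 5 -3]) = 31
  + (2) · M_22   where M_22 = det([-5 1 2; -4 5 -2; 6 5 -3]) = -99
  − (4) · M_23   where M_23 = det([-5 3 2; -4 -2 -2; 6 -6 -3]) = 30
det = (-1)·(-6)·(31) + (+1)·(2)·(-99) + (-1)·(4)·(30) = -132

-132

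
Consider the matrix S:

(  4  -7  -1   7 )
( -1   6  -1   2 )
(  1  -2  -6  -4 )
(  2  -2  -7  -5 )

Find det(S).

Expand along row 1:
  + (4) · M_11   where M_11 = det([6 -1 2; -2 -6 -4; -2 -7 -5]) = 18
  − (-7) · M_12   where M_12 = det([-1 -1 2; 1 -6 -4; 2 -7 -5]) = 11
  + (-1) · M_13   where M_13 = det([-1 6 2; 1 -2 -4; 2 -2 -5]) = -16
  − (7) · M_14   where M_14 = det([-1 6 -1; 1 -2 -6; 2 -2 -7]) = -34
det = (+1)·(4)·(18) + (-1)·(-7)·(11) + (+1)·(-1)·(-16) + (-1)·(7)·(-34) = 403

403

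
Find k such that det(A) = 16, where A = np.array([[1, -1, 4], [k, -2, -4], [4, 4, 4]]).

Expanding along the column containing k, det(A) is linear in k: det(A) = (20)·k + (56).
Set (20)·k + (56) = 16  ⇒  (20)·k = -40  ⇒  k = -2.

-2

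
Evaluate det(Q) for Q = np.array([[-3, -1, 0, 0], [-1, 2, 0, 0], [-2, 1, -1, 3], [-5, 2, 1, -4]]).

The determinant is -7.

Q is block lower-triangular with a 2×2 block and a 2×2 block on the diagonal, so its determinant equals the product of the determinants of the diagonal blocks.
det of the 2×2 block = -7
det of the 2×2 block = 1
det = (-7)·(1) = -7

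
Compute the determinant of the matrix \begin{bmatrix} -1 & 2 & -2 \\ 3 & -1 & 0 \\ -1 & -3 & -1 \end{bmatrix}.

Expand along column 3:
  + (-2) · |3 -1; -1 -3| = (-2)·(-9 − 1) = 20
  + (-1) · |-1 2; 3 -1| = (-1)·(1 − 6) = 5
Sum: (20) + (5) = 25

The determinant is 25.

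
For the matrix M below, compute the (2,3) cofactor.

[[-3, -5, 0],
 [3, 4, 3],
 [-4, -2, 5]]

14

Delete row 2 and column 3; the remaining 2×2 submatrix is [-3 -5; -4 -2].
Its determinant is (-3)·(-2) − (-5)·(-4) = -14.
The cofactor carries sign (−1)^(2+3) = −1, so C_{2,3} = −(-14) = 14.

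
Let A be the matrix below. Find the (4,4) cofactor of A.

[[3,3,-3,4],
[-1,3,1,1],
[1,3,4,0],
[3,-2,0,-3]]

60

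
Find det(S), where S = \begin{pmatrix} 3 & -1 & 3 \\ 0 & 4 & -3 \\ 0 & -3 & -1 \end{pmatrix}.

Expand along column 1:
  + 3 · |4 -3; -3 -1| = 3·(-4 − 9) = -39

The determinant is -39.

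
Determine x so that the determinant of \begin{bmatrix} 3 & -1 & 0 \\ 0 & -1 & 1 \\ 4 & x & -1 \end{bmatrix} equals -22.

Expanding along the row containing x, det(A) is linear in x: det(A) = (-3)·x + (-1).
Set (-3)·x + (-1) = -22  ⇒  (-3)·x = -21  ⇒  x = 7.

7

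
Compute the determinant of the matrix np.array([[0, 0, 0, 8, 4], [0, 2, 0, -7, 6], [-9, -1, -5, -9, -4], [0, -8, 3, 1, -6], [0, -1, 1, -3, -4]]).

Expand along column 1 (it has 4 zeros):
  + (-9) · M_31   where M_31 = det([0 0 8 4; 2 0 -7 6; -8 3 1 -6; -1 1 -3 -4]) = -396
det = (+1)·(-9)·(-396) = 3564

3564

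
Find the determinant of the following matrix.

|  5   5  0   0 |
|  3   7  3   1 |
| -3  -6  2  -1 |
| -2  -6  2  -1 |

25

Expand along row 1 (it has 2 zeros):
  + (5) · M_11   where M_11 = det([7 3 1; -6 2 -1; -6 2 -1]) = 0
  − (5) · M_12   where M_12 = det([3 3 1; -3 2 -1; -2 2 -1]) = -5
det = (+1)·(5)·(0) + (-1)·(5)·(-5) = 25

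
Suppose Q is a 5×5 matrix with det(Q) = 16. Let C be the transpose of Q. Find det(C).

|C| = 16

det(Qᵀ) = det(Q).
det(C) = (1)·(16) = 16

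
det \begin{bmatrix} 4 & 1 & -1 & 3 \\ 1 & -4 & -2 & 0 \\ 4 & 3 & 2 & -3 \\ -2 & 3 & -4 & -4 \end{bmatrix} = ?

757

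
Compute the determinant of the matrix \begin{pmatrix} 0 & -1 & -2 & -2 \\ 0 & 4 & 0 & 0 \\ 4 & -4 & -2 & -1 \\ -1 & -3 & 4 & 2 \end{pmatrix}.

Expand along row 2 (it has 3 zeros):
  + (4) · M_22   where M_22 = det([0 -2 -2; 4 -2 -1; -1 4 2]) = -14
det = (+1)·(4)·(-14) = -56

The determinant is -56.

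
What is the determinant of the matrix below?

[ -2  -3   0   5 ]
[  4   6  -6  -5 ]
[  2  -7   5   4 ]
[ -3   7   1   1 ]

Expand along row 1 (it has 1 zero):
  + (-2) · M_11   where M_11 = det([6 -6 -5; -7 5 4; 7 1 1]) = 6
  − (-3) · M_12   where M_12 = det([4 -6 -5; 2 5 4; -3 1 1]) = 3
  − (5) · M_14   where M_14 = det([4 6 -6; 2 -7 5; -3 7 1]) = -228
det = (+1)·(-2)·(6) + (-1)·(-3)·(3) + (-1)·(5)·(-228) = 1137

The determinant is 1137.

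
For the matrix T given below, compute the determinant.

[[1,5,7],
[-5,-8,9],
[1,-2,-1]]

172

Expand along row 1:
  + 1 · |-8 9; -2 -1| = 1·(8 − (-18)) = 26
  − 5 · |-5 9; 1 -1| = −5·(5 − 9) = 20
  + 7 · |-5 -8; 1 -2| = 7·(10 − (-8)) = 126
Sum: (26) + (20) + (126) = 172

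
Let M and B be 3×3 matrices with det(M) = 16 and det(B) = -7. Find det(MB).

det(MB) = det(M)·det(B) = (16)·(-7) = -112

det(MB) = -112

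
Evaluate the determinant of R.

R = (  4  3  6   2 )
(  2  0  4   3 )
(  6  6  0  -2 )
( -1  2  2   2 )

Expand along row 2 (it has 1 zero):
  − (2) · M_21   where M_21 = det([3 6 2; 6 0 -2; 2 2 2]) = -60
  − (4) · M_23   where M_23 = det([4 3 2; 6 6 -2; -1 2 2]) = 70
  + (3) · M_24   where M_24 = det([4 3 6; 6 6 0; -1 2 2]) = 120
det = (-1)·(2)·(-60) + (-1)·(4)·(70) + (+1)·(3)·(120) = 200

|R| = 200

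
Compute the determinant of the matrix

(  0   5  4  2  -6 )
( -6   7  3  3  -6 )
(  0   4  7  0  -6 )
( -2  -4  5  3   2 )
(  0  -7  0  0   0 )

-5880

Expand along row 5 (it has 4 zeros):
  − (-7) · M_52   where M_52 = det([0 4 2 -6; -6 3 3 -6; 0 7 0 -6; -2 5 3 2]) = -840
det = (-1)·(-7)·(-840) = -5880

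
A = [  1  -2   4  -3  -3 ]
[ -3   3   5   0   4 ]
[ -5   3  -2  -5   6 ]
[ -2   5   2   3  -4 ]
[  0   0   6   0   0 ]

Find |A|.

Expand along row 5 (it has 4 zeros):
  + (6) · M_53   where M_53 = det([1 -2 -3 -3; -3 3 0 4; -5 3 -5 6; -2 5 3 -4]) = -13
det = (+1)·(6)·(-13) = -78

The determinant is -78.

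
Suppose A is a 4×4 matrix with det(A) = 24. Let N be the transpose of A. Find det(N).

det(Aᵀ) = det(A).
det(N) = (1)·(24) = 24

|N| = 24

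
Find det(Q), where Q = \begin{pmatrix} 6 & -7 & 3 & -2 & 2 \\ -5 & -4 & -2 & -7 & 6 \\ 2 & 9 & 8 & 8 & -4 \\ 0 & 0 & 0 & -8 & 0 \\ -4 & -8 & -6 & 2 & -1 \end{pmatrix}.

Expand along row 4 (it has 4 zeros):
  + (-8) · M_44   where M_44 = det([6 -7 3 2; -5 -4 -2 6; 2 9 8 -4; -4 -8 -6 -1]) = 3123
det = (+1)·(-8)·(3123) = -24984

det(Q) = -24984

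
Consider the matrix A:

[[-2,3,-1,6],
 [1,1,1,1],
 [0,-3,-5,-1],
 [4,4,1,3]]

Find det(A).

|A| = -79

Expand along row 3 (it has 1 zero):
  − (-3) · M_32   where M_32 = det([-2 -1 6; 1 1 1; 4 1 3]) = -23
  + (-5) · M_33   where M_33 = det([-2 3 6; 1 1 1; 4 4 3]) = 5
  − (-1) · M_34   where M_34 = det([-2 3 -1; 1 1 1; 4 4 1]) = 15
det = (-1)·(-3)·(-23) + (+1)·(-5)·(5) + (-1)·(-1)·(15) = -79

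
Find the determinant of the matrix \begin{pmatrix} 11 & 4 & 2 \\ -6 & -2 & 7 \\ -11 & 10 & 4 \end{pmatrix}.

Expand along row 1:
  + 11 · |-2 7; 10 4| = 11·(-8 − 70) = -858
  − 4 · |-6 7; -11 4| = −4·(-24 − (-77)) = -212
  + 2 · |-6 -2; -11 10| = 2·(-60 − 22) = -164
Sum: (-858) + (-212) + (-164) = -1234

-1234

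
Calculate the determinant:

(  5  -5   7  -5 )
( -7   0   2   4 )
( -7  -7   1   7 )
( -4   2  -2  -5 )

-3600

Expand along row 2 (it has 1 zero):
  − (-7) · M_21   where M_21 = det([-5 7 -5; -7 1 7; 2 -2 -5]) = -252
  − (2) · M_23   where M_23 = det([5 -5 -5; -7 -7 7; -4 2 -5]) = 630
  + (4) · M_24   where M_24 = det([5 -5 7; -7 -7 1; -4 2 -2]) = -144
det = (-1)·(-7)·(-252) + (-1)·(2)·(630) + (+1)·(4)·(-144) = -3600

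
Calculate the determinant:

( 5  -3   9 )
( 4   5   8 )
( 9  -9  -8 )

Expand along column 1:
  + 5 · |5 8; -9 -8| = 5·(-40 − (-72)) = 160
  − 4 · |-3 9; -9 -8| = −4·(24 − (-81)) = -420
  + 9 · |-3 9; 5 8| = 9·(-24 − 45) = -621
Sum: (160) + (-420) + (-621) = -881

The determinant is -881.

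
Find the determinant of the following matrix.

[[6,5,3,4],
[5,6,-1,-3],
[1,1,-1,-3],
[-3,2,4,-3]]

Expand along row 1:
  + (6) · M_11   where M_11 = det([6 -1 -3; 1 -1 -3; 2 4 -3]) = 75
  − (5) · M_12   where M_12 = det([5 -1 -3; 1 -1 -3; -3 4 -3]) = 60
  + (3) · M_13   where M_13 = det([5 6 -3; 1 1 -3; -3 2 -3]) = 72
  − (4) · M_14   where M_14 = det([5 6 -1; 1 1 -1; -3 2 4]) = 19
det = (+1)·(6)·(75) + (-1)·(5)·(60) + (+1)·(3)·(72) + (-1)·(4)·(19) = 290

290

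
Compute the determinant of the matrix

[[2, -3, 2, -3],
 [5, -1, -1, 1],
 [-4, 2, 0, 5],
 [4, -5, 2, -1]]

The determinant is 74.

Expand along row 3 (it has 1 zero):
  + (-4) · M_31   where M_31 = det([-3 2 -3; -1 -1 1; -5 2 -1]) = 12
  − (2) · M_32   where M_32 = det([2 2 -3; 5 -1 1; 4 2 -1]) = -26
  − (5) · M_34   where M_34 = det([2 -3 2; 5 -1 -1; 4 -5 2]) = -14
det = (+1)·(-4)·(12) + (-1)·(2)·(-26) + (-1)·(5)·(-14) = 74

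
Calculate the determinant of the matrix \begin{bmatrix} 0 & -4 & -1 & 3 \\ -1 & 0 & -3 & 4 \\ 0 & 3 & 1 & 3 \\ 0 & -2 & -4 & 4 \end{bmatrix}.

-76

Expand along column 1 (it has 3 zeros):
  − (-1) · M_21   where M_21 = det([-4 -1 3; 3 1 3; -2 -4 4]) = -76
det = (-1)·(-1)·(-76) = -76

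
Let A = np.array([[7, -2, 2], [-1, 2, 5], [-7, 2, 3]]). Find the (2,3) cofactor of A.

Delete row 2 and column 3; the remaining 2×2 submatrix is [7 -2; -7 2].
Its determinant is 7·2 − (-2)·(-7) = 0.
The cofactor carries sign (−1)^(2+3) = −1, so C_{2,3} = −(0) = 0.

The cofactor is 0.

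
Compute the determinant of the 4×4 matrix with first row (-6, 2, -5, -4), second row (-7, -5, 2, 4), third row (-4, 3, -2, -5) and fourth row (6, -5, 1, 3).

The determinant is -738.

Expand along row 1:
  + (-6) · M_11   where M_11 = det([-5 2 4; 3 -2 -5; -5 1 3]) = 9
  − (2) · M_12   where M_12 = det([-7 2 4; -4 -2 -5; 6 1 3]) = 3
  + (-5) · M_13   where M_13 = det([-7 -5 4; -4 3 -5; 6 -5 3]) = 210
  − (-4) · M_14   where M_14 = det([-7 -5 2; -4 3 -2; 6 -5 1]) = 93
det = (+1)·(-6)·(9) + (-1)·(2)·(3) + (+1)·(-5)·(210) + (-1)·(-4)·(93) = -738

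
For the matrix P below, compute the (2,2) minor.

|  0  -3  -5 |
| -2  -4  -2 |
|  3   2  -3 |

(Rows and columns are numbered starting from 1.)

15

Delete row 2 and column 2; the remaining 2×2 submatrix is [0 -5; 3 -3].
Its determinant is 0·(-3) − (-5)·3 = 15.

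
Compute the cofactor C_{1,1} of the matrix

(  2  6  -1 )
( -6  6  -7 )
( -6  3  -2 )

9

Delete row 1 and column 1; the remaining 2×2 submatrix is [6 -7; 3 -2].
Its determinant is 6·(-2) − (-7)·3 = 9.
The cofactor carries sign (−1)^(1+1) = +1, so C_{1,1} = +(9) = 9.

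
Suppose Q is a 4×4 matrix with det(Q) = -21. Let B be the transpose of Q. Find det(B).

det(Qᵀ) = det(Q).
det(B) = (1)·(-21) = -21

The determinant is -21.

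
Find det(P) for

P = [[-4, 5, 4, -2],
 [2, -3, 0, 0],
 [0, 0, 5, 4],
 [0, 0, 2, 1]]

|P| = -6

P is block upper-triangular with a 2×2 block and a 2×2 block on the diagonal, so its determinant equals the product of the determinants of the diagonal blocks.
det of the 2×2 block = 2
det of the 2×2 block = -3
det = (2)·(-3) = -6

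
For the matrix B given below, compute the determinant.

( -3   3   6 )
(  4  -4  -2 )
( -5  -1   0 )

Expand along row 3:
  + (-5) · |3 6; -4 -2| = (-5)·(-6 − (-24)) = -90
  − (-1) · |-3 6; 4 -2| = −(-1)·(6 − 24) = -18
Sum: (-90) + (-18) = -108

det(B) = -108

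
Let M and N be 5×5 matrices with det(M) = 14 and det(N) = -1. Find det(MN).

det(MN) = det(M)·det(N) = (14)·(-1) = -14

|MN| = -14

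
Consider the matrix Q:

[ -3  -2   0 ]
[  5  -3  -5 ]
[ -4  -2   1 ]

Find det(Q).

Expand along column 3:
  − (-5) · |-3 -2; -4 -2| = −(-5)·(6 − 8) = -10
  + 1 · |-3 -2; 5 -3| = 1·(9 − (-10)) = 19
Sum: (-10) + (19) = 9

9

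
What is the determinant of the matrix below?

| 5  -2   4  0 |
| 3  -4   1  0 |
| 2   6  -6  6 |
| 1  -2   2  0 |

Expand along column 4 (it has 3 zeros):
  − (6) · M_34   where M_34 = det([5 -2 4; 3 -4 1; 1 -2 2]) = -28
det = (-1)·(6)·(-28) = 168

168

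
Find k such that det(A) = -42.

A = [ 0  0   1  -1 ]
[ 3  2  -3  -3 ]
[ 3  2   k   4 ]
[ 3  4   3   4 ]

-3

Expanding along the row containing k, det(A) is linear in k: det(A) = (-6)·k + (-60).
Set (-6)·k + (-60) = -42  ⇒  (-6)·k = 18  ⇒  k = -3.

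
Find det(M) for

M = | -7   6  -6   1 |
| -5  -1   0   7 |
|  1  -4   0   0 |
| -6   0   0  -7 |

Expand along column 3 (it has 3 zeros):
  + (-6) · M_13   where M_13 = det([-5 -1 7; 1 -4 0; -6 0 -7]) = -315
det = (+1)·(-6)·(-315) = 1890

|M| = 1890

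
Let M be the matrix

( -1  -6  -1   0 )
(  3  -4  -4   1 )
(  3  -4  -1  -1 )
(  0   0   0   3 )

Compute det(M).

Expand along row 4 (it has 3 zeros):
  + (3) · M_44   where M_44 = det([-1 -6 -1; 3 -4 -4; 3 -4 -1]) = 66
det = (+1)·(3)·(66) = 198

The determinant is 198.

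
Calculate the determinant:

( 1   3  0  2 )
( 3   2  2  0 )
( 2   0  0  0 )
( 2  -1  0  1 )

20

Expand along row 3 (it has 3 zeros):
  + (2) · M_31   where M_31 = det([3 0 2; 2 2 0; -1 0 1]) = 10
det = (+1)·(2)·(10) = 20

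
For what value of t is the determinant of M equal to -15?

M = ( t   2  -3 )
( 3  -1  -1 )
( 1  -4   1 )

Expanding along the column containing t, det(M) is linear in t: det(M) = (-5)·t + (25).
Set (-5)·t + (25) = -15  ⇒  (-5)·t = -40  ⇒  t = 8.

t = 8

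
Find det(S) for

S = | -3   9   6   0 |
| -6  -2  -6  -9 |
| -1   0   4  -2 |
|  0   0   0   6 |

1692

Expand along row 4 (it has 3 zeros):
  + (6) · M_44   where M_44 = det([-3 9 6; -6 -2 -6; -1 0 4]) = 282
det = (+1)·(6)·(282) = 1692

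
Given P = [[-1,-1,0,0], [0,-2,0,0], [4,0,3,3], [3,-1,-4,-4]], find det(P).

P is block lower-triangular with a 2×2 block and a 2×2 block on the diagonal, so its determinant equals the product of the determinants of the diagonal blocks.
det of the 2×2 block = 2
det of the 2×2 block = 0
det = (2)·(0) = 0

0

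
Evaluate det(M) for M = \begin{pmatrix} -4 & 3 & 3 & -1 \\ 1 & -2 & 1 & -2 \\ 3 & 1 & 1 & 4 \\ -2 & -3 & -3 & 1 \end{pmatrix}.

Expand along row 1:
  + (-4) · M_11   where M_11 = det([-2 1 -2; 1 1 4; -3 -3 1]) = -39
  − (3) · M_12   where M_12 = det([1 1 -2; 3 1 4; -2 -3 1]) = 16
  + (3) · M_13   where M_13 = det([1 -2 -2; 3 1 4; -2 -3 1]) = 49
  − (-1) · M_14   where M_14 = det([1 -2 1; 3 1 1; -2 -3 -3]) = -21
det = (+1)·(-4)·(-39) + (-1)·(3)·(16) + (+1)·(3)·(49) + (-1)·(-1)·(-21) = 234

234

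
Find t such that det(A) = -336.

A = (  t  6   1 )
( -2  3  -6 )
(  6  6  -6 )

Expanding along the column containing t, det(A) is linear in t: det(A) = (18)·t + (-318).
Set (18)·t + (-318) = -336  ⇒  (18)·t = -18  ⇒  t = -1.

t = -1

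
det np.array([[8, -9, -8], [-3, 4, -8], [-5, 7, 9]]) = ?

141

Expand along row 1:
  + 8 · |4 -8; 7 9| = 8·(36 − (-56)) = 736
  − (-9) · |-3 -8; -5 9| = −(-9)·(-27 − 40) = -603
  + (-8) · |-3 4; -5 7| = (-8)·(-21 − (-20)) = 8
Sum: (736) + (-603) + (8) = 141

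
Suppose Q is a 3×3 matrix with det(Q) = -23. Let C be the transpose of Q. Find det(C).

det(Qᵀ) = det(Q).
det(C) = (1)·(-23) = -23

The determinant is -23.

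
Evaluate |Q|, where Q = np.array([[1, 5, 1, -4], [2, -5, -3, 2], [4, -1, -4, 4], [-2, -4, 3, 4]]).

270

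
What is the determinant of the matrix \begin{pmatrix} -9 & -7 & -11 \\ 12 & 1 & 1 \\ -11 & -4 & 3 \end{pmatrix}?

Expand along column 1:
  + (-9) · |1 1; -4 3| = (-9)·(3 − (-4)) = -63
  − 12 · |-7 -11; -4 3| = −12·(-21 − 44) = 780
  + (-11) · |-7 -11; 1 1| = (-11)·(-7 − (-11)) = -44
Sum: (-63) + (780) + (-44) = 673

The determinant is 673.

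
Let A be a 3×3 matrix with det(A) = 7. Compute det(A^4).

det(A^4) = (det A)^4 = (7)^4 = 2401

2401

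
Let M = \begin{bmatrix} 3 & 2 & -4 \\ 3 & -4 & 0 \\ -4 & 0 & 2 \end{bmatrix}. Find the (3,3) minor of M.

-18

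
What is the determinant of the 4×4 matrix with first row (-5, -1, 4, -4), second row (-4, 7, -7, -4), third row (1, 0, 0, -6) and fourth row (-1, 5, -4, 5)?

Expand along row 3 (it has 2 zeros):
  + (1) · M_31   where M_31 = det([-1 4 -4; 7 -7 -4; 5 -4 5]) = -197
  − (-6) · M_34   where M_34 = det([-5 -1 4; -4 7 -7; -1 5 -4]) = -78
det = (+1)·(1)·(-197) + (-1)·(-6)·(-78) = -665

The determinant is -665.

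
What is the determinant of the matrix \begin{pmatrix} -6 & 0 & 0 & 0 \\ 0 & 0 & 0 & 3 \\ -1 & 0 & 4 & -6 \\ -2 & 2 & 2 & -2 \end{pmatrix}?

Expand along row 1 (it has 3 zeros):
  + (-6) · M_11   where M_11 = det([0 0 3; 0 4 -6; 2 2 -2]) = -24
det = (+1)·(-6)·(-24) = 144

144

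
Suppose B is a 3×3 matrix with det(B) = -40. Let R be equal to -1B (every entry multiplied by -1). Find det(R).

det(R) = 40

For a 3×3 matrix, det(-1B) = (-1)^3·det(B) = -1·det(B).
det(R) = (-1)·(-40) = 40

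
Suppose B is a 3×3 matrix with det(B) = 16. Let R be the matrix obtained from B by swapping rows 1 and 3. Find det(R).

|R| = -16

Swapping two rows multiplies the determinant by −1.
det(R) = (-1)·(16) = -16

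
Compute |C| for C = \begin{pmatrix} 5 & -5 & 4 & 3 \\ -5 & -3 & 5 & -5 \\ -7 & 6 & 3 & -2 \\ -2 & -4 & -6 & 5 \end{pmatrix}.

Expand along row 1:
  + (5) · M_11   where M_11 = det([-3 5 -5; 6 3 -2; -4 -6 5]) = 1
  − (-5) · M_12   where M_12 = det([-5 5 -5; -7 3 -2; -2 -6 5]) = -60
  + (4) · M_13   where M_13 = det([-5 -3 -5; -7 6 -2; -2 -4 5]) = -427
  − (3) · M_14   where M_14 = det([-5 -3 5; -7 6 3; -2 -4 -6]) = 464
det = (+1)·(5)·(1) + (-1)·(-5)·(-60) + (+1)·(4)·(-427) + (-1)·(3)·(464) = -3395

|C| = -3395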